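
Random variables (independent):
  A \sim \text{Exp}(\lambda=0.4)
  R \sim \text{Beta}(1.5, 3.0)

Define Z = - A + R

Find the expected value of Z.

E[Z] = -1*E[A] + 1*E[R]
E[A] = 2.5
E[R] = 0.33333333
E[Z] = -1*2.5 + 1*0.33333333 = -2.1666667

-2.1666667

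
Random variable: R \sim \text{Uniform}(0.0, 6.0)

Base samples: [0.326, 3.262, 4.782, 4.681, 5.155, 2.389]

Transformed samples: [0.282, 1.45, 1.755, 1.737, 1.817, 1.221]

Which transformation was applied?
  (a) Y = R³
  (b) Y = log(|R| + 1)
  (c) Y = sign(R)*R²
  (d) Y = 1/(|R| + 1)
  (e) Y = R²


Checking option (b) Y = log(|R| + 1):
  R = 0.326 -> Y = 0.282 ✓
  R = 3.262 -> Y = 1.45 ✓
  R = 4.782 -> Y = 1.755 ✓
All samples match this transformation.

(b) log(|R| + 1)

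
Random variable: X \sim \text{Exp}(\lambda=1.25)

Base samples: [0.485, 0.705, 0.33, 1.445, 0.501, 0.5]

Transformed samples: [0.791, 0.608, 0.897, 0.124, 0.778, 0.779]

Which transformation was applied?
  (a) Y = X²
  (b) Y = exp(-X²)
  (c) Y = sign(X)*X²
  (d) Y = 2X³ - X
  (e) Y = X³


Checking option (b) Y = exp(-X²):
  X = 0.485 -> Y = 0.791 ✓
  X = 0.705 -> Y = 0.608 ✓
  X = 0.33 -> Y = 0.897 ✓
All samples match this transformation.

(b) exp(-X²)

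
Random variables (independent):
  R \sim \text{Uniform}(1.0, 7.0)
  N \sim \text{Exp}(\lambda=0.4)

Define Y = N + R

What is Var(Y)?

For independent RVs: Var(aX + bY) = a²Var(X) + b²Var(Y)
Var(R) = 3
Var(N) = 6.25
Var(Y) = 1²*3 + 1²*6.25
= 1*3 + 1*6.25 = 9.25

9.25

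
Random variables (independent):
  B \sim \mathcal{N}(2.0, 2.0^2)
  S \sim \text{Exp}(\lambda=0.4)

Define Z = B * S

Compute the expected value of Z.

For independent RVs: E[XY] = E[X]*E[Y]
E[B] = 2
E[S] = 2.5
E[Z] = 2 * 2.5 = 5

5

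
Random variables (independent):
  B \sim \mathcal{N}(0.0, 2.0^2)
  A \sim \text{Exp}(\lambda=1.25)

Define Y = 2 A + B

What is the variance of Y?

For independent RVs: Var(aX + bY) = a²Var(X) + b²Var(Y)
Var(B) = 4
Var(A) = 0.64
Var(Y) = 1²*4 + 2²*0.64
= 1*4 + 4*0.64 = 6.56

6.56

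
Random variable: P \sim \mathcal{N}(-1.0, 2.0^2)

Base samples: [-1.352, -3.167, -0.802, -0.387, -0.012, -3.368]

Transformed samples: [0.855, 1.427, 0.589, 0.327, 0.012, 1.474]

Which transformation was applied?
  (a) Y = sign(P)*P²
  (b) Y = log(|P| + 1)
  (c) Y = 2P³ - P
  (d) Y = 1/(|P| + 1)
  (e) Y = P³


Checking option (b) Y = log(|P| + 1):
  P = -1.352 -> Y = 0.855 ✓
  P = -3.167 -> Y = 1.427 ✓
  P = -0.802 -> Y = 0.589 ✓
All samples match this transformation.

(b) log(|P| + 1)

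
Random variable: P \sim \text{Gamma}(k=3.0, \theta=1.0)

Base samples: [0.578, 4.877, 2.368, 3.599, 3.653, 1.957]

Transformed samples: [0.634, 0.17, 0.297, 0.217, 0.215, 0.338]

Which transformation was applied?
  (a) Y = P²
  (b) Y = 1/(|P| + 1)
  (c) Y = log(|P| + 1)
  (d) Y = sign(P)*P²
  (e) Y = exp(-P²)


Checking option (b) Y = 1/(|P| + 1):
  P = 0.578 -> Y = 0.634 ✓
  P = 4.877 -> Y = 0.17 ✓
  P = 2.368 -> Y = 0.297 ✓
All samples match this transformation.

(b) 1/(|P| + 1)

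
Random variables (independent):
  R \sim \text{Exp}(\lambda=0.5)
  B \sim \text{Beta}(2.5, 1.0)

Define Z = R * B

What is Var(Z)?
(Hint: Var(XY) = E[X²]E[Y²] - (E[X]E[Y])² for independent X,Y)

Var(XY) = E[X²]E[Y²] - (E[X]E[Y])²
E[R] = 2, Var(R) = 4
E[B] = 0.71428571, Var(B) = 0.045351474
E[R²] = 4 + 2² = 8
E[B²] = 0.045351474 + 0.71428571² = 0.55555556
Var(Z) = 8*0.55555556 - (2*0.71428571)²
= 4.4444444 - 2.0408163 = 2.4036281

2.4036281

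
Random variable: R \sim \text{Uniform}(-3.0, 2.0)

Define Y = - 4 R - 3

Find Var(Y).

For Y = aR + b: Var(Y) = a² * Var(R)
Var(R) = (2 + 3)^2/12 = 2.0833333
Var(Y) = (-4)² * 2.0833333 = 16 * 2.0833333 = 33.333333

33.333333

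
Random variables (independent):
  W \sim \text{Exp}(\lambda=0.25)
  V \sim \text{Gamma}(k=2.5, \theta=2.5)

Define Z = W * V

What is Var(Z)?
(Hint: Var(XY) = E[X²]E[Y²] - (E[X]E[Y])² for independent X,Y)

Var(XY) = E[X²]E[Y²] - (E[X]E[Y])²
E[W] = 4, Var(W) = 16
E[V] = 6.25, Var(V) = 15.625
E[W²] = 16 + 4² = 32
E[V²] = 15.625 + 6.25² = 54.6875
Var(Z) = 32*54.6875 - (4*6.25)²
= 1750 - 625 = 1125

1125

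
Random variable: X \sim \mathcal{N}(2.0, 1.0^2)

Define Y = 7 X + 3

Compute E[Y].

For Y = 7X + 3:
E[Y] = 7 * E[X] + 3
E[X] = 2.0 = 2
E[Y] = 7 * 2 + 3 = 17

17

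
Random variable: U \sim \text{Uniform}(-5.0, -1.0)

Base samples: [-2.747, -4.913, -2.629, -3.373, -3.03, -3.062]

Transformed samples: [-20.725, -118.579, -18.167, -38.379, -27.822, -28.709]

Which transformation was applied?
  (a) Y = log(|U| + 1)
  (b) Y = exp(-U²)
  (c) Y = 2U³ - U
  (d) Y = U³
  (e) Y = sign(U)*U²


Checking option (d) Y = U³:
  U = -2.747 -> Y = -20.725 ✓
  U = -4.913 -> Y = -118.579 ✓
  U = -2.629 -> Y = -18.167 ✓
All samples match this transformation.

(d) U³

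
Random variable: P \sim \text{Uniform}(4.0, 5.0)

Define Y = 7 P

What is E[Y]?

For Y = 7P:
E[Y] = 7 * E[P]
E[P] = (4 + 5)/2 = 4.5
E[Y] = 7 * 4.5 = 31.5

31.5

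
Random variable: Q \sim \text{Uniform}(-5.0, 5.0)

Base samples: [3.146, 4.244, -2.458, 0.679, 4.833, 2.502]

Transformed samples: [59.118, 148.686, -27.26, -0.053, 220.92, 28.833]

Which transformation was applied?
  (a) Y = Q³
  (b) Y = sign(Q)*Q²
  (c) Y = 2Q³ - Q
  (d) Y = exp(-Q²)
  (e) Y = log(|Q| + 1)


Checking option (c) Y = 2Q³ - Q:
  Q = 3.146 -> Y = 59.118 ✓
  Q = 4.244 -> Y = 148.686 ✓
  Q = -2.458 -> Y = -27.26 ✓
All samples match this transformation.

(c) 2Q³ - Q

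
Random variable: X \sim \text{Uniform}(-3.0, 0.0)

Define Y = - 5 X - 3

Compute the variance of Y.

For Y = aX + b: Var(Y) = a² * Var(X)
Var(X) = (0 + 3)^2/12 = 0.75
Var(Y) = (-5)² * 0.75 = 25 * 0.75 = 18.75

18.75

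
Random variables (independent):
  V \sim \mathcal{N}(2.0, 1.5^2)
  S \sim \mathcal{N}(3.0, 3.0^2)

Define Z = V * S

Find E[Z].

For independent RVs: E[XY] = E[X]*E[Y]
E[V] = 2
E[S] = 3
E[Z] = 2 * 3 = 6

6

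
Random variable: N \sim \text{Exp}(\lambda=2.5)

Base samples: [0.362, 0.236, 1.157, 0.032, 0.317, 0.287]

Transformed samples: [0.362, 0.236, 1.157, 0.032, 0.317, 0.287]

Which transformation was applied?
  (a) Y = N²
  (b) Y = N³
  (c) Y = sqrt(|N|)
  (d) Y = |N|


Checking option (d) Y = |N|:
  N = 0.362 -> Y = 0.362 ✓
  N = 0.236 -> Y = 0.236 ✓
  N = 1.157 -> Y = 1.157 ✓
All samples match this transformation.

(d) |N|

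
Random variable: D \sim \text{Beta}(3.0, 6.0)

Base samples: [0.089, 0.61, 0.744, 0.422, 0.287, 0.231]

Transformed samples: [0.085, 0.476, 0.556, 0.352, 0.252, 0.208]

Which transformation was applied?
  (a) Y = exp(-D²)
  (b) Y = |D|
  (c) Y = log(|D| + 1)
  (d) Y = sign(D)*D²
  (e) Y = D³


Checking option (c) Y = log(|D| + 1):
  D = 0.089 -> Y = 0.085 ✓
  D = 0.61 -> Y = 0.476 ✓
  D = 0.744 -> Y = 0.556 ✓
All samples match this transformation.

(c) log(|D| + 1)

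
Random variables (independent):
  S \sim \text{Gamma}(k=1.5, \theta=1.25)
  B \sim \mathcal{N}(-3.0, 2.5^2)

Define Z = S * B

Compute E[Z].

For independent RVs: E[XY] = E[X]*E[Y]
E[S] = 1.875
E[B] = -3
E[Z] = 1.875 * (-3) = -5.625

-5.625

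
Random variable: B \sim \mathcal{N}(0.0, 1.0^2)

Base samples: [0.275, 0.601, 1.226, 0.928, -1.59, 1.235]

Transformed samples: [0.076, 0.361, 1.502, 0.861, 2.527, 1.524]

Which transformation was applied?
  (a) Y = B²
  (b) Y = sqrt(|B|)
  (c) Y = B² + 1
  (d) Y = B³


Checking option (a) Y = B²:
  B = 0.275 -> Y = 0.076 ✓
  B = 0.601 -> Y = 0.361 ✓
  B = 1.226 -> Y = 1.502 ✓
All samples match this transformation.

(a) B²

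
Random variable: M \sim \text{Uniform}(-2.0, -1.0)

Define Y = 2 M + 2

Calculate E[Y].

For Y = 2M + 2:
E[Y] = 2 * E[M] + 2
E[M] = (-2 - 1)/2 = -1.5
E[Y] = 2 * (-1.5) + 2 = -1

-1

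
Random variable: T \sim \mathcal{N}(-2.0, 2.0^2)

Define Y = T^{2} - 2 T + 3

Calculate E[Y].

E[Y] = 1*E[T²] - 2*E[T] + 3
E[T] = -2
E[T²] = Var(T) + (E[T])² = 4 + 4 = 8
E[Y] = 1*8 - 2*(-2) + 3 = 15

15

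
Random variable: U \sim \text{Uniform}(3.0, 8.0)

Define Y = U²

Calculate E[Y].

E[U²] = Var(U) + (E[U])² = 2.0833333 + 30.25 = 32.333333

32.333333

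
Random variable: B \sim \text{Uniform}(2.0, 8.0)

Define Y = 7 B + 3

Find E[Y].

For Y = 7B + 3:
E[Y] = 7 * E[B] + 3
E[B] = (2 + 8)/2 = 5
E[Y] = 7 * 5 + 3 = 38

38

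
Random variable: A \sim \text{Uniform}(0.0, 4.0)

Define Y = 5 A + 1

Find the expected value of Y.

For Y = 5A + 1:
E[Y] = 5 * E[A] + 1
E[A] = (0 + 4)/2 = 2
E[Y] = 5 * 2 + 1 = 11

11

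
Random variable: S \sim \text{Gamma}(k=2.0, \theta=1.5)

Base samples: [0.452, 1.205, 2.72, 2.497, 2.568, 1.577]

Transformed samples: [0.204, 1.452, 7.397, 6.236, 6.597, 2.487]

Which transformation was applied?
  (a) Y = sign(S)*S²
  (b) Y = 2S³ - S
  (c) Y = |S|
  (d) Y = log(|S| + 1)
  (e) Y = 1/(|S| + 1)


Checking option (a) Y = sign(S)*S²:
  S = 0.452 -> Y = 0.204 ✓
  S = 1.205 -> Y = 1.452 ✓
  S = 2.72 -> Y = 7.397 ✓
All samples match this transformation.

(a) sign(S)*S²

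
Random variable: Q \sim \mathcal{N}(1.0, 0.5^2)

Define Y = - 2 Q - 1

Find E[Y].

For Y = -2Q - 1:
E[Y] = -2 * E[Q] - 1
E[Q] = 1.0 = 1
E[Y] = -2 * 1 - 1 = -3

-3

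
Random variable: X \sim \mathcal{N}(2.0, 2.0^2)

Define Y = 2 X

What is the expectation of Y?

For Y = 2X:
E[Y] = 2 * E[X]
E[X] = 2.0 = 2
E[Y] = 2 * 2 = 4

4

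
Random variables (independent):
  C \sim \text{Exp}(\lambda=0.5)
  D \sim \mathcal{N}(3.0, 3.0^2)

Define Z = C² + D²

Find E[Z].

E[Z] = E[C²] + E[D²]
E[C²] = Var(C) + E[C]² = 4 + 4 = 8
E[D²] = Var(D) + E[D]² = 9 + 9 = 18
E[Z] = 8 + 18 = 26

26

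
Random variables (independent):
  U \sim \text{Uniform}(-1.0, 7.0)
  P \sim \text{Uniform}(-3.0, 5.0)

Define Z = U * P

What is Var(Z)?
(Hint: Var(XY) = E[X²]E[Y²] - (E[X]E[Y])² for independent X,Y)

Var(XY) = E[X²]E[Y²] - (E[X]E[Y])²
E[U] = 3, Var(U) = 5.3333333
E[P] = 1, Var(P) = 5.3333333
E[U²] = 5.3333333 + 3² = 14.333333
E[P²] = 5.3333333 + 1² = 6.3333333
Var(Z) = 14.333333*6.3333333 - (3*1)²
= 90.777778 - 9 = 81.777778

81.777778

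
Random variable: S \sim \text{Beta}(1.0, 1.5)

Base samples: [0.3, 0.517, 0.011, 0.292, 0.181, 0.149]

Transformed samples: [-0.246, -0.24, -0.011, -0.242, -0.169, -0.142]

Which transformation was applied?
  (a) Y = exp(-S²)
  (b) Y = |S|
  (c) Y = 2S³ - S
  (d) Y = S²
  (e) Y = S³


Checking option (c) Y = 2S³ - S:
  S = 0.3 -> Y = -0.246 ✓
  S = 0.517 -> Y = -0.24 ✓
  S = 0.011 -> Y = -0.011 ✓
All samples match this transformation.

(c) 2S³ - S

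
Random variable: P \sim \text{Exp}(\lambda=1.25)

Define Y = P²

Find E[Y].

E[P²] = Var(P) + (E[P])² = 0.64 + 0.64 = 1.28

1.28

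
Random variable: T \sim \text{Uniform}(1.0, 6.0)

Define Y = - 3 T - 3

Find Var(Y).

For Y = aT + b: Var(Y) = a² * Var(T)
Var(T) = (6 - 1)^2/12 = 2.0833333
Var(Y) = (-3)² * 2.0833333 = 9 * 2.0833333 = 18.75

18.75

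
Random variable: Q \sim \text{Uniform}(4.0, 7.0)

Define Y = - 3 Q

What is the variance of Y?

For Y = aQ + b: Var(Y) = a² * Var(Q)
Var(Q) = (7 - 4)^2/12 = 0.75
Var(Y) = (-3)² * 0.75 = 9 * 0.75 = 6.75

6.75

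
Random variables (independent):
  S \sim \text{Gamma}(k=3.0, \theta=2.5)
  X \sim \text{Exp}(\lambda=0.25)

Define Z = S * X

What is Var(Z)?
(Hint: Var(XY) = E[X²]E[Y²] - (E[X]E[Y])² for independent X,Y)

Var(XY) = E[X²]E[Y²] - (E[X]E[Y])²
E[S] = 7.5, Var(S) = 18.75
E[X] = 4, Var(X) = 16
E[S²] = 18.75 + 7.5² = 75
E[X²] = 16 + 4² = 32
Var(Z) = 75*32 - (7.5*4)²
= 2400 - 900 = 1500

1500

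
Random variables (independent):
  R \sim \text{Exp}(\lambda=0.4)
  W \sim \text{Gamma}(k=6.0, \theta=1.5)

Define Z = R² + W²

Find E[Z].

E[Z] = E[R²] + E[W²]
E[R²] = Var(R) + E[R]² = 6.25 + 6.25 = 12.5
E[W²] = Var(W) + E[W]² = 13.5 + 81 = 94.5
E[Z] = 12.5 + 94.5 = 107

107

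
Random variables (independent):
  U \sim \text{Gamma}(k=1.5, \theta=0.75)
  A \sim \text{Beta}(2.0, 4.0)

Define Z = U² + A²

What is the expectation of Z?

E[Z] = E[U²] + E[A²]
E[U²] = Var(U) + E[U]² = 0.84375 + 1.265625 = 2.109375
E[A²] = Var(A) + E[A]² = 0.031746032 + 0.11111111 = 0.14285714
E[Z] = 2.109375 + 0.14285714 = 2.2522321

2.2522321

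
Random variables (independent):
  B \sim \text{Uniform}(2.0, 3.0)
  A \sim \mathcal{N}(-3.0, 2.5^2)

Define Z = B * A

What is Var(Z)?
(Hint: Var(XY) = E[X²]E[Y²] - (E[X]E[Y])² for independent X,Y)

Var(XY) = E[X²]E[Y²] - (E[X]E[Y])²
E[B] = 2.5, Var(B) = 0.083333333
E[A] = -3, Var(A) = 6.25
E[B²] = 0.083333333 + 2.5² = 6.3333333
E[A²] = 6.25 + (-3)² = 15.25
Var(Z) = 6.3333333*15.25 - (2.5*(-3))²
= 96.583333 - 56.25 = 40.333333

40.333333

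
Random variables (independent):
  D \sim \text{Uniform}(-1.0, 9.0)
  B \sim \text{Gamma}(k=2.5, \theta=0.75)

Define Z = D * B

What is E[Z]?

For independent RVs: E[XY] = E[X]*E[Y]
E[D] = 4
E[B] = 1.875
E[Z] = 4 * 1.875 = 7.5

7.5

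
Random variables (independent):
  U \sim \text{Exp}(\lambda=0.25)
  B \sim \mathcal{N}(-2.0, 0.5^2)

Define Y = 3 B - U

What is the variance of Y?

For independent RVs: Var(aX + bY) = a²Var(X) + b²Var(Y)
Var(U) = 16
Var(B) = 0.25
Var(Y) = (-1)²*16 + 3²*0.25
= 1*16 + 9*0.25 = 18.25

18.25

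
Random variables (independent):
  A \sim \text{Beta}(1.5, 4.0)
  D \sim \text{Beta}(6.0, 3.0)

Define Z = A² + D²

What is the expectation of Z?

E[Z] = E[A²] + E[D²]
E[A²] = Var(A) + E[A]² = 0.03051494 + 0.074380165 = 0.1048951
E[D²] = Var(D) + E[D]² = 0.022222222 + 0.44444444 = 0.46666667
E[Z] = 0.1048951 + 0.46666667 = 0.57156177

0.57156177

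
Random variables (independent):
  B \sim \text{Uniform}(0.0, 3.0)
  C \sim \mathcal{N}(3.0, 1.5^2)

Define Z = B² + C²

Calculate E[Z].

E[Z] = E[B²] + E[C²]
E[B²] = Var(B) + E[B]² = 0.75 + 2.25 = 3
E[C²] = Var(C) + E[C]² = 2.25 + 9 = 11.25
E[Z] = 3 + 11.25 = 14.25

14.25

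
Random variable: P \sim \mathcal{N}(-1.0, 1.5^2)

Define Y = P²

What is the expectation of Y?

E[P²] = Var(P) + (E[P])² = 2.25 + 1 = 3.25

3.25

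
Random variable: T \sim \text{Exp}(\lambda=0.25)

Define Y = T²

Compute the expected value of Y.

Using E[X²] = Var(X) + (E[X])²:
E[T] = 4
Var(T) = 1/0.25^2 = 16
E[T²] = 16 + 4² = 16 + 16 = 32

32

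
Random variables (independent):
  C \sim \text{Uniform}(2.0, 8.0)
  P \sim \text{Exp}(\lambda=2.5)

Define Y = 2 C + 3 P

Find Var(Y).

For independent RVs: Var(aX + bY) = a²Var(X) + b²Var(Y)
Var(C) = 3
Var(P) = 0.16
Var(Y) = 2²*3 + 3²*0.16
= 4*3 + 9*0.16 = 13.44

13.44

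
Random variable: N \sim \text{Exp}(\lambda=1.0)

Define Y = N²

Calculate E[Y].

E[N²] = Var(N) + (E[N])² = 1 + 1 = 2

2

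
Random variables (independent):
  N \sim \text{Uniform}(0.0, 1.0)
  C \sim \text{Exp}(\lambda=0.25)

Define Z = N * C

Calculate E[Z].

For independent RVs: E[XY] = E[X]*E[Y]
E[N] = 0.5
E[C] = 4
E[Z] = 0.5 * 4 = 2

2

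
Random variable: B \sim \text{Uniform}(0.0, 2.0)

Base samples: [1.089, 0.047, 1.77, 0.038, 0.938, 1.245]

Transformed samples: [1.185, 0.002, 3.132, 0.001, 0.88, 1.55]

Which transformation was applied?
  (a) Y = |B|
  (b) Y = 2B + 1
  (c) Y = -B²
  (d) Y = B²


Checking option (d) Y = B²:
  B = 1.089 -> Y = 1.185 ✓
  B = 0.047 -> Y = 0.002 ✓
  B = 1.77 -> Y = 3.132 ✓
All samples match this transformation.

(d) B²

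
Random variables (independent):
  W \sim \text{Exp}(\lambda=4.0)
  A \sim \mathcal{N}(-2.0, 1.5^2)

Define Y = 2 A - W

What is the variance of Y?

For independent RVs: Var(aX + bY) = a²Var(X) + b²Var(Y)
Var(W) = 0.0625
Var(A) = 2.25
Var(Y) = (-1)²*0.0625 + 2²*2.25
= 1*0.0625 + 4*2.25 = 9.0625

9.0625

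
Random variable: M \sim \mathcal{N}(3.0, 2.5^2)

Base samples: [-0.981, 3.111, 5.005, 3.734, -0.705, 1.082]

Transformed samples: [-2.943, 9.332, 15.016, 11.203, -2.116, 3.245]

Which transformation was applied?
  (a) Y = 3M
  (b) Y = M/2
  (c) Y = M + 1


Checking option (a) Y = 3M:
  M = -0.981 -> Y = -2.943 ✓
  M = 3.111 -> Y = 9.332 ✓
  M = 5.005 -> Y = 15.016 ✓
All samples match this transformation.

(a) 3M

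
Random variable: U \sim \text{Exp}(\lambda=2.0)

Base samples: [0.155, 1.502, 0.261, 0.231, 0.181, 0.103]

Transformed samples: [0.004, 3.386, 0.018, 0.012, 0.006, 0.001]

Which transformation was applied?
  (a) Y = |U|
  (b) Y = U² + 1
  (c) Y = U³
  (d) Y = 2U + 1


Checking option (c) Y = U³:
  U = 0.155 -> Y = 0.004 ✓
  U = 1.502 -> Y = 3.386 ✓
  U = 0.261 -> Y = 0.018 ✓
All samples match this transformation.

(c) U³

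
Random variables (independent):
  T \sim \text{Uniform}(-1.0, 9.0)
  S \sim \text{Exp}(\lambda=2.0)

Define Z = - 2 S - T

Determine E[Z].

E[Z] = -1*E[T] - 2*E[S]
E[T] = 4
E[S] = 0.5
E[Z] = -1*4 - 2*0.5 = -5

-5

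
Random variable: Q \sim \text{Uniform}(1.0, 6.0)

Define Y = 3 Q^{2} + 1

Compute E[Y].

E[Y] = 3*E[Q²] + 1
E[Q] = 3.5
E[Q²] = Var(Q) + (E[Q])² = 2.0833333 + 12.25 = 14.333333
E[Y] = 3*14.333333 + 1 = 44

44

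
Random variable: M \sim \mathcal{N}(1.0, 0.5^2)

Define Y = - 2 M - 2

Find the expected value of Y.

For Y = -2M - 2:
E[Y] = -2 * E[M] - 2
E[M] = 1.0 = 1
E[Y] = -2 * 1 - 2 = -4

-4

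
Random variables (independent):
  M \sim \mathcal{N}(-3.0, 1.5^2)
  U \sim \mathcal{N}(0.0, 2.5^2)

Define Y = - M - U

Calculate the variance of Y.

For independent RVs: Var(aX + bY) = a²Var(X) + b²Var(Y)
Var(M) = 2.25
Var(U) = 6.25
Var(Y) = (-1)²*2.25 + (-1)²*6.25
= 1*2.25 + 1*6.25 = 8.5

8.5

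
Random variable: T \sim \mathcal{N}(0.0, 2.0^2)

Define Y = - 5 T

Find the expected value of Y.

For Y = -5T:
E[Y] = -5 * E[T]
E[T] = 0.0 = 0
E[Y] = -5 * 0 = 0

0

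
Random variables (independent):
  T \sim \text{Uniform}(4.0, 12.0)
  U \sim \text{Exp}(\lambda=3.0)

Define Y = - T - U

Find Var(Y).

For independent RVs: Var(aX + bY) = a²Var(X) + b²Var(Y)
Var(T) = 5.3333333
Var(U) = 0.11111111
Var(Y) = (-1)²*5.3333333 + (-1)²*0.11111111
= 1*5.3333333 + 1*0.11111111 = 5.4444444

5.4444444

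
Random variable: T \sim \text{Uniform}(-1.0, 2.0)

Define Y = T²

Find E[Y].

Using E[X²] = Var(X) + (E[X])²:
E[T] = 0.5
Var(T) = (2 + 1)^2/12 = 0.75
E[T²] = 0.75 + 0.5² = 0.75 + 0.25 = 1

1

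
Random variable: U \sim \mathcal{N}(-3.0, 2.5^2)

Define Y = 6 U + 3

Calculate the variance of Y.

For Y = aU + b: Var(Y) = a² * Var(U)
Var(U) = 2.5^2 = 6.25
Var(Y) = 6² * 6.25 = 36 * 6.25 = 225

225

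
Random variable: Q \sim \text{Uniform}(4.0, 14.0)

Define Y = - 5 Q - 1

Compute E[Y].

For Y = -5Q - 1:
E[Y] = -5 * E[Q] - 1
E[Q] = (4 + 14)/2 = 9
E[Y] = -5 * 9 - 1 = -46

-46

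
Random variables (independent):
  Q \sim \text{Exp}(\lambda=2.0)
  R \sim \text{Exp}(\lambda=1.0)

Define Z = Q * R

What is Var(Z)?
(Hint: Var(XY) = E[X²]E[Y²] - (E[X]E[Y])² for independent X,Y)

Var(XY) = E[X²]E[Y²] - (E[X]E[Y])²
E[Q] = 0.5, Var(Q) = 0.25
E[R] = 1, Var(R) = 1
E[Q²] = 0.25 + 0.5² = 0.5
E[R²] = 1 + 1² = 2
Var(Z) = 0.5*2 - (0.5*1)²
= 1 - 0.25 = 0.75

0.75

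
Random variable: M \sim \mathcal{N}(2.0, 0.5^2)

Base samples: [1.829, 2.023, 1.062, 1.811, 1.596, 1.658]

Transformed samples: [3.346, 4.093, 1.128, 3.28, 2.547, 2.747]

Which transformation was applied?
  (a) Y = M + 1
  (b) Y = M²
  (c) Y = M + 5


Checking option (b) Y = M²:
  M = 1.829 -> Y = 3.346 ✓
  M = 2.023 -> Y = 4.093 ✓
  M = 1.062 -> Y = 1.128 ✓
All samples match this transformation.

(b) M²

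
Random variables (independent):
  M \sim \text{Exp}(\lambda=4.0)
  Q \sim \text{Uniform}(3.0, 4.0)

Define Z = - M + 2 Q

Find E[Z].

E[Z] = -1*E[M] + 2*E[Q]
E[M] = 0.25
E[Q] = 3.5
E[Z] = -1*0.25 + 2*3.5 = 6.75

6.75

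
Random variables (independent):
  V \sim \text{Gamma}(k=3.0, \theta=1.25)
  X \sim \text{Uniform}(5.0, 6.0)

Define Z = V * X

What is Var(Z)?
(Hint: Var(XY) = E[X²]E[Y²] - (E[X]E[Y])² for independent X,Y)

Var(XY) = E[X²]E[Y²] - (E[X]E[Y])²
E[V] = 3.75, Var(V) = 4.6875
E[X] = 5.5, Var(X) = 0.083333333
E[V²] = 4.6875 + 3.75² = 18.75
E[X²] = 0.083333333 + 5.5² = 30.333333
Var(Z) = 18.75*30.333333 - (3.75*5.5)²
= 568.75 - 425.39062 = 143.35938

143.35938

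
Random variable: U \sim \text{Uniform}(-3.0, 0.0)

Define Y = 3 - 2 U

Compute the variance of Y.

For Y = aU + b: Var(Y) = a² * Var(U)
Var(U) = (0 + 3)^2/12 = 0.75
Var(Y) = (-2)² * 0.75 = 4 * 0.75 = 3

3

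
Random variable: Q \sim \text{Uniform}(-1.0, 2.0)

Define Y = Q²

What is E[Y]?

E[Q²] = Var(Q) + (E[Q])² = 0.75 + 0.25 = 1

1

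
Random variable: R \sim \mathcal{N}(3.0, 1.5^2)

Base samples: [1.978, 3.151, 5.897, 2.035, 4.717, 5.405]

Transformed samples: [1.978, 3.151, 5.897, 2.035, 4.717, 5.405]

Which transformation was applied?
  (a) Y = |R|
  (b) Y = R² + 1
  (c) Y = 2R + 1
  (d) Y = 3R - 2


Checking option (a) Y = |R|:
  R = 1.978 -> Y = 1.978 ✓
  R = 3.151 -> Y = 3.151 ✓
  R = 5.897 -> Y = 5.897 ✓
All samples match this transformation.

(a) |R|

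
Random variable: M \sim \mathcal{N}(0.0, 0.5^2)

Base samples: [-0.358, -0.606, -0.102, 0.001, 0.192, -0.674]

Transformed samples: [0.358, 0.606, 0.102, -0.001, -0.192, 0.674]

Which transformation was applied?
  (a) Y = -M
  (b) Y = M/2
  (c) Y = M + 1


Checking option (a) Y = -M:
  M = -0.358 -> Y = 0.358 ✓
  M = -0.606 -> Y = 0.606 ✓
  M = -0.102 -> Y = 0.102 ✓
All samples match this transformation.

(a) -M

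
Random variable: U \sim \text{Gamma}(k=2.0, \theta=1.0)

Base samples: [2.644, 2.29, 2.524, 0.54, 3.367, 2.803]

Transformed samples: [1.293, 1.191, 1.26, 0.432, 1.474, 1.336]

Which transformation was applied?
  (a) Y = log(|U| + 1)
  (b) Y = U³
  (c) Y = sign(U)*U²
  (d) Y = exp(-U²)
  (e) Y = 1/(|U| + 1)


Checking option (a) Y = log(|U| + 1):
  U = 2.644 -> Y = 1.293 ✓
  U = 2.29 -> Y = 1.191 ✓
  U = 2.524 -> Y = 1.26 ✓
All samples match this transformation.

(a) log(|U| + 1)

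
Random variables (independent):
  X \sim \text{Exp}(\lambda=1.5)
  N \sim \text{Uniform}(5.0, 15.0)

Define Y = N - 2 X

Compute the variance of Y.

For independent RVs: Var(aX + bY) = a²Var(X) + b²Var(Y)
Var(X) = 0.44444444
Var(N) = 8.3333333
Var(Y) = (-2)²*0.44444444 + 1²*8.3333333
= 4*0.44444444 + 1*8.3333333 = 10.111111

10.111111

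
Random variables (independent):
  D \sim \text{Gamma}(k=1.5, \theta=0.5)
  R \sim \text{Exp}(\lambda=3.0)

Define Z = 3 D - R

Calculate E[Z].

E[Z] = 3*E[D] - 1*E[R]
E[D] = 0.75
E[R] = 0.33333333
E[Z] = 3*0.75 - 1*0.33333333 = 1.9166667

1.9166667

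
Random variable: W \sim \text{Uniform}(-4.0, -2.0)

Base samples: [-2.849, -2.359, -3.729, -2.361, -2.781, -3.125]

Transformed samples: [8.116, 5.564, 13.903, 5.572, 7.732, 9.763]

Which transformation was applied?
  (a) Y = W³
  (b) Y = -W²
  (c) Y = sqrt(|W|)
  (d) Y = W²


Checking option (d) Y = W²:
  W = -2.849 -> Y = 8.116 ✓
  W = -2.359 -> Y = 5.564 ✓
  W = -3.729 -> Y = 13.903 ✓
All samples match this transformation.

(d) W²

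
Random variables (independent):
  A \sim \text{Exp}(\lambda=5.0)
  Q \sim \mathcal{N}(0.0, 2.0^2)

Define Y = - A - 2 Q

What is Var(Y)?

For independent RVs: Var(aX + bY) = a²Var(X) + b²Var(Y)
Var(A) = 0.04
Var(Q) = 4
Var(Y) = (-1)²*0.04 + (-2)²*4
= 1*0.04 + 4*4 = 16.04

16.04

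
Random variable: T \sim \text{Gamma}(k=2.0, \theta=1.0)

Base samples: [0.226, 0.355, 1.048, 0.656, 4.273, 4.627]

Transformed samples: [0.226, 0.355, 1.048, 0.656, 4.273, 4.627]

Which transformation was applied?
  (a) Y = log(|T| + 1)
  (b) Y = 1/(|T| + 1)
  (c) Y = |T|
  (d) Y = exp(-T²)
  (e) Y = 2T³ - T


Checking option (c) Y = |T|:
  T = 0.226 -> Y = 0.226 ✓
  T = 0.355 -> Y = 0.355 ✓
  T = 1.048 -> Y = 1.048 ✓
All samples match this transformation.

(c) |T|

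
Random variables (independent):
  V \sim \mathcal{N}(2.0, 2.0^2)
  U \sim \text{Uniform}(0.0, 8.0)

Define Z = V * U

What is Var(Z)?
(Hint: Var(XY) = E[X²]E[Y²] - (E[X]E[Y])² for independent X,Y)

Var(XY) = E[X²]E[Y²] - (E[X]E[Y])²
E[V] = 2, Var(V) = 4
E[U] = 4, Var(U) = 5.3333333
E[V²] = 4 + 2² = 8
E[U²] = 5.3333333 + 4² = 21.333333
Var(Z) = 8*21.333333 - (2*4)²
= 170.66667 - 64 = 106.66667

106.66667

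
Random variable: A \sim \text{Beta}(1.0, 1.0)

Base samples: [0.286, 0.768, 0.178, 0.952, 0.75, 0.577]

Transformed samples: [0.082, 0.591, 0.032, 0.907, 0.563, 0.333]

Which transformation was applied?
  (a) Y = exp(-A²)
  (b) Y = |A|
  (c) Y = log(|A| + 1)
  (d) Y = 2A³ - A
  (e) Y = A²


Checking option (e) Y = A²:
  A = 0.286 -> Y = 0.082 ✓
  A = 0.768 -> Y = 0.591 ✓
  A = 0.178 -> Y = 0.032 ✓
All samples match this transformation.

(e) A²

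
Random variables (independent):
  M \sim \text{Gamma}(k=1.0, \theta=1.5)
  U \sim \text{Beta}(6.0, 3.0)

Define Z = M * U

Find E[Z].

For independent RVs: E[XY] = E[X]*E[Y]
E[M] = 1.5
E[U] = 0.66666667
E[Z] = 1.5 * 0.66666667 = 1

1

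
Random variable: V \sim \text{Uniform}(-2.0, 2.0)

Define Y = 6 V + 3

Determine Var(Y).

For Y = aV + b: Var(Y) = a² * Var(V)
Var(V) = (2 + 2)^2/12 = 1.3333333
Var(Y) = 6² * 1.3333333 = 36 * 1.3333333 = 48

48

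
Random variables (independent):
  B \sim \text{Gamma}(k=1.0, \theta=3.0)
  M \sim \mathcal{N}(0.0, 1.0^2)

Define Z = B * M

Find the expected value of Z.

For independent RVs: E[XY] = E[X]*E[Y]
E[B] = 3
E[M] = 0
E[Z] = 3 * 0 = 0

0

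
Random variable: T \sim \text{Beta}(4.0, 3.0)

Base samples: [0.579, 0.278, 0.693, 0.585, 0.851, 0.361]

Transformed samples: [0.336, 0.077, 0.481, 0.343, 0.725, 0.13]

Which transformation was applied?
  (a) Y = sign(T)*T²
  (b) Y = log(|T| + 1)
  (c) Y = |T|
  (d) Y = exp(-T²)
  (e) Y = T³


Checking option (a) Y = sign(T)*T²:
  T = 0.579 -> Y = 0.336 ✓
  T = 0.278 -> Y = 0.077 ✓
  T = 0.693 -> Y = 0.481 ✓
All samples match this transformation.

(a) sign(T)*T²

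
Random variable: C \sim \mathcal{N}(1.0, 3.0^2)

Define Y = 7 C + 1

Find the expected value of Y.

For Y = 7C + 1:
E[Y] = 7 * E[C] + 1
E[C] = 1.0 = 1
E[Y] = 7 * 1 + 1 = 8

8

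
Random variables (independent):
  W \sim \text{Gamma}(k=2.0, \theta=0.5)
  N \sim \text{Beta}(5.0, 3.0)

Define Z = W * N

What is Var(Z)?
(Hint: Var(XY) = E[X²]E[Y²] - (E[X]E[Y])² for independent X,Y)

Var(XY) = E[X²]E[Y²] - (E[X]E[Y])²
E[W] = 1, Var(W) = 0.5
E[N] = 0.625, Var(N) = 0.026041667
E[W²] = 0.5 + 1² = 1.5
E[N²] = 0.026041667 + 0.625² = 0.41666667
Var(Z) = 1.5*0.41666667 - (1*0.625)²
= 0.625 - 0.390625 = 0.234375

0.234375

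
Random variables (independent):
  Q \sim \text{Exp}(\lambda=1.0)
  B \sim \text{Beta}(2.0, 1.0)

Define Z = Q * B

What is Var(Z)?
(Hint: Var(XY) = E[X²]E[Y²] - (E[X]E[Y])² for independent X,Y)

Var(XY) = E[X²]E[Y²] - (E[X]E[Y])²
E[Q] = 1, Var(Q) = 1
E[B] = 0.66666667, Var(B) = 0.055555556
E[Q²] = 1 + 1² = 2
E[B²] = 0.055555556 + 0.66666667² = 0.5
Var(Z) = 2*0.5 - (1*0.66666667)²
= 1 - 0.44444444 = 0.55555556

0.55555556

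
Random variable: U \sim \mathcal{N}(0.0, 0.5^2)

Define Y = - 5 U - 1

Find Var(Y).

For Y = aU + b: Var(Y) = a² * Var(U)
Var(U) = 0.5^2 = 0.25
Var(Y) = (-5)² * 0.25 = 25 * 0.25 = 6.25

6.25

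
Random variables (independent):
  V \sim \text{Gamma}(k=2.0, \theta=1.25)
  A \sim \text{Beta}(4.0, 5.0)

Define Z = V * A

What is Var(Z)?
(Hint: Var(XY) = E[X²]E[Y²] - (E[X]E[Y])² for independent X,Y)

Var(XY) = E[X²]E[Y²] - (E[X]E[Y])²
E[V] = 2.5, Var(V) = 3.125
E[A] = 0.44444444, Var(A) = 0.024691358
E[V²] = 3.125 + 2.5² = 9.375
E[A²] = 0.024691358 + 0.44444444² = 0.22222222
Var(Z) = 9.375*0.22222222 - (2.5*0.44444444)²
= 2.0833333 - 1.2345679 = 0.84876543

0.84876543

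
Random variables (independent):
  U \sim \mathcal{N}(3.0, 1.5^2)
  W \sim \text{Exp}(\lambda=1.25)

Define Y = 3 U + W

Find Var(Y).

For independent RVs: Var(aX + bY) = a²Var(X) + b²Var(Y)
Var(U) = 2.25
Var(W) = 0.64
Var(Y) = 3²*2.25 + 1²*0.64
= 9*2.25 + 1*0.64 = 20.89

20.89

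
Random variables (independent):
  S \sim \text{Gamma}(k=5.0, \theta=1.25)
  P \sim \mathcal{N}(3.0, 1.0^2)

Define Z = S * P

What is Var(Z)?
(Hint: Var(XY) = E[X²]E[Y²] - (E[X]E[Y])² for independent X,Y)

Var(XY) = E[X²]E[Y²] - (E[X]E[Y])²
E[S] = 6.25, Var(S) = 7.8125
E[P] = 3, Var(P) = 1
E[S²] = 7.8125 + 6.25² = 46.875
E[P²] = 1 + 3² = 10
Var(Z) = 46.875*10 - (6.25*3)²
= 468.75 - 351.5625 = 117.1875

117.1875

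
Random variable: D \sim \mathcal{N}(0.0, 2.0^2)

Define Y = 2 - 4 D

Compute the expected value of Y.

For Y = -4D + 2:
E[Y] = -4 * E[D] + 2
E[D] = 0.0 = 0
E[Y] = -4 * 0 + 2 = 2

2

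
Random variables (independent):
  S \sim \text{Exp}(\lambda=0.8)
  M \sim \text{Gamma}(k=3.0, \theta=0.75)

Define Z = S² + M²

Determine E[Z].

E[Z] = E[S²] + E[M²]
E[S²] = Var(S) + E[S]² = 1.5625 + 1.5625 = 3.125
E[M²] = Var(M) + E[M]² = 1.6875 + 5.0625 = 6.75
E[Z] = 3.125 + 6.75 = 9.875

9.875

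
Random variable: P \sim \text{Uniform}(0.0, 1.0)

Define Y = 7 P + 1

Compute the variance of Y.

For Y = aP + b: Var(Y) = a² * Var(P)
Var(P) = (1 - 0)^2/12 = 0.083333333
Var(Y) = 7² * 0.083333333 = 49 * 0.083333333 = 4.0833333

4.0833333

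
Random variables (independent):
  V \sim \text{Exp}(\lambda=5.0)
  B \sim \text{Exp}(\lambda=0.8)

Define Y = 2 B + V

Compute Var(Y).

For independent RVs: Var(aX + bY) = a²Var(X) + b²Var(Y)
Var(V) = 0.04
Var(B) = 1.5625
Var(Y) = 1²*0.04 + 2²*1.5625
= 1*0.04 + 4*1.5625 = 6.29

6.29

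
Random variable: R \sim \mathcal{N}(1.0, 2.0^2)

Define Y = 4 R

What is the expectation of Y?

For Y = 4R:
E[Y] = 4 * E[R]
E[R] = 1.0 = 1
E[Y] = 4 * 1 = 4

4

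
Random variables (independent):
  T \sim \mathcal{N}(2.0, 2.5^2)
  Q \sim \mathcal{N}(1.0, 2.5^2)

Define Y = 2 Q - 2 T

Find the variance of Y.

For independent RVs: Var(aX + bY) = a²Var(X) + b²Var(Y)
Var(T) = 6.25
Var(Q) = 6.25
Var(Y) = (-2)²*6.25 + 2²*6.25
= 4*6.25 + 4*6.25 = 50

50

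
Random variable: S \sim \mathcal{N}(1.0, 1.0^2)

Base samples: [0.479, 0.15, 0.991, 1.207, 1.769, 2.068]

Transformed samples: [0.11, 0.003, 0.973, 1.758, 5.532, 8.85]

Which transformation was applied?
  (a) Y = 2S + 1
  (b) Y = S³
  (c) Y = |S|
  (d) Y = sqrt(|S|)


Checking option (b) Y = S³:
  S = 0.479 -> Y = 0.11 ✓
  S = 0.15 -> Y = 0.003 ✓
  S = 0.991 -> Y = 0.973 ✓
All samples match this transformation.

(b) S³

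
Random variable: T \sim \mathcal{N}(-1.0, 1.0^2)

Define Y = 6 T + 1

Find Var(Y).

For Y = aT + b: Var(Y) = a² * Var(T)
Var(T) = 1.0^2 = 1
Var(Y) = 6² * 1 = 36 * 1 = 36

36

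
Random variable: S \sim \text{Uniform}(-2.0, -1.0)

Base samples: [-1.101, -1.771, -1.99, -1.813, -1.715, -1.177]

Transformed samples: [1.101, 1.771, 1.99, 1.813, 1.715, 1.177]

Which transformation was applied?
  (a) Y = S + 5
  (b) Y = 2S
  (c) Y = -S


Checking option (c) Y = -S:
  S = -1.101 -> Y = 1.101 ✓
  S = -1.771 -> Y = 1.771 ✓
  S = -1.99 -> Y = 1.99 ✓
All samples match this transformation.

(c) -S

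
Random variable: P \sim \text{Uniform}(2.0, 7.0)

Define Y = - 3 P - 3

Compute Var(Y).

For Y = aP + b: Var(Y) = a² * Var(P)
Var(P) = (7 - 2)^2/12 = 2.0833333
Var(Y) = (-3)² * 2.0833333 = 9 * 2.0833333 = 18.75

18.75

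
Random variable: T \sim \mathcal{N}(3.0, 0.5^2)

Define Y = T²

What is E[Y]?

E[T²] = Var(T) + (E[T])² = 0.25 + 9 = 9.25

9.25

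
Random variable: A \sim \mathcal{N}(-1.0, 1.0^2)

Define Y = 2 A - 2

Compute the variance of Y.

For Y = aA + b: Var(Y) = a² * Var(A)
Var(A) = 1.0^2 = 1
Var(Y) = 2² * 1 = 4 * 1 = 4

4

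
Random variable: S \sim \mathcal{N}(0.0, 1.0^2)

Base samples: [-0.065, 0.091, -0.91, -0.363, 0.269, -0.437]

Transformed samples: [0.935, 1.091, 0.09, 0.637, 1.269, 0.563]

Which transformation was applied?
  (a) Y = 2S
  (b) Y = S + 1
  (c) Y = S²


Checking option (b) Y = S + 1:
  S = -0.065 -> Y = 0.935 ✓
  S = 0.091 -> Y = 1.091 ✓
  S = -0.91 -> Y = 0.09 ✓
All samples match this transformation.

(b) S + 1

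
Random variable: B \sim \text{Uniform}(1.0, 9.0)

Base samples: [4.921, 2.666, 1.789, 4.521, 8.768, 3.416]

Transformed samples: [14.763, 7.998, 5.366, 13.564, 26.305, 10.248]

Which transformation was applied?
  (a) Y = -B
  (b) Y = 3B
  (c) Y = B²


Checking option (b) Y = 3B:
  B = 4.921 -> Y = 14.763 ✓
  B = 2.666 -> Y = 7.998 ✓
  B = 1.789 -> Y = 5.366 ✓
All samples match this transformation.

(b) 3B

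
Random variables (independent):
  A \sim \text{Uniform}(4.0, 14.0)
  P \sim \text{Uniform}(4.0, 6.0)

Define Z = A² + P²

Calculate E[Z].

E[Z] = E[A²] + E[P²]
E[A²] = Var(A) + E[A]² = 8.3333333 + 81 = 89.333333
E[P²] = Var(P) + E[P]² = 0.33333333 + 25 = 25.333333
E[Z] = 89.333333 + 25.333333 = 114.66667

114.66667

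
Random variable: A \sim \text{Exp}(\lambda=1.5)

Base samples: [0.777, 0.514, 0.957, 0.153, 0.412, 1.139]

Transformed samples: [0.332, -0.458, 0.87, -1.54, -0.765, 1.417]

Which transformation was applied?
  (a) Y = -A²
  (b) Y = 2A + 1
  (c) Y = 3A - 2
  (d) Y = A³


Checking option (c) Y = 3A - 2:
  A = 0.777 -> Y = 0.332 ✓
  A = 0.514 -> Y = -0.458 ✓
  A = 0.957 -> Y = 0.87 ✓
All samples match this transformation.

(c) 3A - 2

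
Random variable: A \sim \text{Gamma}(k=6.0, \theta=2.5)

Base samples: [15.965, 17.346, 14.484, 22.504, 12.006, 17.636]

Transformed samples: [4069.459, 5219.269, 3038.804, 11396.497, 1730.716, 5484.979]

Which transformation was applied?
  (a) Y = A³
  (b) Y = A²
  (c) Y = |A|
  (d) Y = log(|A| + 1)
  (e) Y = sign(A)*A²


Checking option (a) Y = A³:
  A = 15.965 -> Y = 4069.459 ✓
  A = 17.346 -> Y = 5219.269 ✓
  A = 14.484 -> Y = 3038.804 ✓
All samples match this transformation.

(a) A³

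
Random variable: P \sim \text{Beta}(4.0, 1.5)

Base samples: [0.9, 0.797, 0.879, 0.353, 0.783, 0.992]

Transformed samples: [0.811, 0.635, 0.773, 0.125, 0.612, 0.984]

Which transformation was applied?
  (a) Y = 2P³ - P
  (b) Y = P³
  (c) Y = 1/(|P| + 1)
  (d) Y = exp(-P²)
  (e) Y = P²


Checking option (e) Y = P²:
  P = 0.9 -> Y = 0.811 ✓
  P = 0.797 -> Y = 0.635 ✓
  P = 0.879 -> Y = 0.773 ✓
All samples match this transformation.

(e) P²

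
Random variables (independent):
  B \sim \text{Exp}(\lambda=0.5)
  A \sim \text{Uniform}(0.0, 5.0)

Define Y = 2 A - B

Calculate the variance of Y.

For independent RVs: Var(aX + bY) = a²Var(X) + b²Var(Y)
Var(B) = 4
Var(A) = 2.0833333
Var(Y) = (-1)²*4 + 2²*2.0833333
= 1*4 + 4*2.0833333 = 12.333333

12.333333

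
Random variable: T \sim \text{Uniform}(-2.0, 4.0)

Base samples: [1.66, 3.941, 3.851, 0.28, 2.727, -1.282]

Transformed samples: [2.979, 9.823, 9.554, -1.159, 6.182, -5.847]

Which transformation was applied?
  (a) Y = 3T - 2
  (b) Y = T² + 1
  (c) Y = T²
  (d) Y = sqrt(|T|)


Checking option (a) Y = 3T - 2:
  T = 1.66 -> Y = 2.979 ✓
  T = 3.941 -> Y = 9.823 ✓
  T = 3.851 -> Y = 9.554 ✓
All samples match this transformation.

(a) 3T - 2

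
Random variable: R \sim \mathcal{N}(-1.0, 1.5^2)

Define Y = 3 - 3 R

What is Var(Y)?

For Y = aR + b: Var(Y) = a² * Var(R)
Var(R) = 1.5^2 = 2.25
Var(Y) = (-3)² * 2.25 = 9 * 2.25 = 20.25

20.25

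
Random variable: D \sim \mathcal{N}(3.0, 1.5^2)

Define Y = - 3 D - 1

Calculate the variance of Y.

For Y = aD + b: Var(Y) = a² * Var(D)
Var(D) = 1.5^2 = 2.25
Var(Y) = (-3)² * 2.25 = 9 * 2.25 = 20.25

20.25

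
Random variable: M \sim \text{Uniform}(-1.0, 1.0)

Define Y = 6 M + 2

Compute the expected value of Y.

For Y = 6M + 2:
E[Y] = 6 * E[M] + 2
E[M] = (-1 + 1)/2 = 0
E[Y] = 6 * 0 + 2 = 2

2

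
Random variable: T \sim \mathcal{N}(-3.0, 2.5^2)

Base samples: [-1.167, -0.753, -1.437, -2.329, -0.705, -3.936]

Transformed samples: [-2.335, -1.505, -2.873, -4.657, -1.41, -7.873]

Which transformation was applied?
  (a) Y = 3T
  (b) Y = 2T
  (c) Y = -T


Checking option (b) Y = 2T:
  T = -1.167 -> Y = -2.335 ✓
  T = -0.753 -> Y = -1.505 ✓
  T = -1.437 -> Y = -2.873 ✓
All samples match this transformation.

(b) 2T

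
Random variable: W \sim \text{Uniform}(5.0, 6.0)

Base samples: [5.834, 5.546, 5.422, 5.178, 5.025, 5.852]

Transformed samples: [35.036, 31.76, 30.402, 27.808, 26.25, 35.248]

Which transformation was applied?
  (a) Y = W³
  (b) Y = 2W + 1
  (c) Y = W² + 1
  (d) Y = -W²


Checking option (c) Y = W² + 1:
  W = 5.834 -> Y = 35.036 ✓
  W = 5.546 -> Y = 31.76 ✓
  W = 5.422 -> Y = 30.402 ✓
All samples match this transformation.

(c) W² + 1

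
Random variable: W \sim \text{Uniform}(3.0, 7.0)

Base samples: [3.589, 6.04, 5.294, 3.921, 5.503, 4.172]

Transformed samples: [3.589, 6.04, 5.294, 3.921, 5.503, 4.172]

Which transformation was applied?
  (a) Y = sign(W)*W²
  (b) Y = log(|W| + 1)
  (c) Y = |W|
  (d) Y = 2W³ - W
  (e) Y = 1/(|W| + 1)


Checking option (c) Y = |W|:
  W = 3.589 -> Y = 3.589 ✓
  W = 6.04 -> Y = 6.04 ✓
  W = 5.294 -> Y = 5.294 ✓
All samples match this transformation.

(c) |W|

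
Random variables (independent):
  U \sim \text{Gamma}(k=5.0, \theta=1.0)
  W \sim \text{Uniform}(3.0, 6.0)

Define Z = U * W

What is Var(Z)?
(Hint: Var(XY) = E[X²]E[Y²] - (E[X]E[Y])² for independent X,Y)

Var(XY) = E[X²]E[Y²] - (E[X]E[Y])²
E[U] = 5, Var(U) = 5
E[W] = 4.5, Var(W) = 0.75
E[U²] = 5 + 5² = 30
E[W²] = 0.75 + 4.5² = 21
Var(Z) = 30*21 - (5*4.5)²
= 630 - 506.25 = 123.75

123.75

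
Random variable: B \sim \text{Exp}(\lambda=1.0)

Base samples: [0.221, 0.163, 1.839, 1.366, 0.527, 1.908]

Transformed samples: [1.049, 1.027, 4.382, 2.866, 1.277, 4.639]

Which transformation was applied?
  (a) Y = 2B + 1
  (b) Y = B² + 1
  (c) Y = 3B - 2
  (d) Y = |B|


Checking option (b) Y = B² + 1:
  B = 0.221 -> Y = 1.049 ✓
  B = 0.163 -> Y = 1.027 ✓
  B = 1.839 -> Y = 4.382 ✓
All samples match this transformation.

(b) B² + 1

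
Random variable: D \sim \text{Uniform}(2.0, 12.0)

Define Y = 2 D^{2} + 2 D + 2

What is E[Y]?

E[Y] = 2*E[D²] + 2*E[D] + 2
E[D] = 7
E[D²] = Var(D) + (E[D])² = 8.3333333 + 49 = 57.333333
E[Y] = 2*57.333333 + 2*7 + 2 = 130.66667

130.66667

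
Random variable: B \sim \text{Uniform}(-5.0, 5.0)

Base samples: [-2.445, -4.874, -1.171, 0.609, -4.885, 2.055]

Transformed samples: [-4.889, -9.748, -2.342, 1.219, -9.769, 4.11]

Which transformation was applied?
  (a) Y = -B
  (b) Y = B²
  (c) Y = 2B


Checking option (c) Y = 2B:
  B = -2.445 -> Y = -4.889 ✓
  B = -4.874 -> Y = -9.748 ✓
  B = -1.171 -> Y = -2.342 ✓
All samples match this transformation.

(c) 2B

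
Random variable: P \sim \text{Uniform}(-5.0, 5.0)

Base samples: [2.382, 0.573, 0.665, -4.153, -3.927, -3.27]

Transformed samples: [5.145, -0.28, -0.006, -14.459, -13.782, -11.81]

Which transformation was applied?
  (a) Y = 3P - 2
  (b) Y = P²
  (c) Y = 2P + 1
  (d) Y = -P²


Checking option (a) Y = 3P - 2:
  P = 2.382 -> Y = 5.145 ✓
  P = 0.573 -> Y = -0.28 ✓
  P = 0.665 -> Y = -0.006 ✓
All samples match this transformation.

(a) 3P - 2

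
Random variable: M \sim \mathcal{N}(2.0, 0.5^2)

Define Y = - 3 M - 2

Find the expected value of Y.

For Y = -3M - 2:
E[Y] = -3 * E[M] - 2
E[M] = 2.0 = 2
E[Y] = -3 * 2 - 2 = -8

-8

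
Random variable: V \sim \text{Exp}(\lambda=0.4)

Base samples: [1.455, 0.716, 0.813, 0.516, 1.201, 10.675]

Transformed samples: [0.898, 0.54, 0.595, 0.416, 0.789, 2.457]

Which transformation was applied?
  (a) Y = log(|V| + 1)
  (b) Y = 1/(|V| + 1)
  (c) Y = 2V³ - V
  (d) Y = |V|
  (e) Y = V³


Checking option (a) Y = log(|V| + 1):
  V = 1.455 -> Y = 0.898 ✓
  V = 0.716 -> Y = 0.54 ✓
  V = 0.813 -> Y = 0.595 ✓
All samples match this transformation.

(a) log(|V| + 1)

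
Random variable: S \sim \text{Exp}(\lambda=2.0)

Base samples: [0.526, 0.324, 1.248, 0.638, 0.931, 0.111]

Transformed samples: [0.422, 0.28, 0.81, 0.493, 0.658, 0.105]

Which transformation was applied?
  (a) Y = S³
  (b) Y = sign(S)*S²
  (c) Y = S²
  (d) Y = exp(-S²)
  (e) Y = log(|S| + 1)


Checking option (e) Y = log(|S| + 1):
  S = 0.526 -> Y = 0.422 ✓
  S = 0.324 -> Y = 0.28 ✓
  S = 1.248 -> Y = 0.81 ✓
All samples match this transformation.

(e) log(|S| + 1)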